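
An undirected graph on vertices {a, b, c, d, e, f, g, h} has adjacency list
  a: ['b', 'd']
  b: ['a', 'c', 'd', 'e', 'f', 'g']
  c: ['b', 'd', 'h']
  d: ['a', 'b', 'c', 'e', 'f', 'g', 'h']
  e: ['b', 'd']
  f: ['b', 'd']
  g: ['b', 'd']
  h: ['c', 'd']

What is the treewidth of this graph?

2

A width-2 tree decomposition is:
Bags: B1 = {b, c, d}  B2 = {b, d, g}  B3 = {a, b, d}  B4 = {b, d, e}  B5 = {c, d, h}  B6 = {b, d, f}
Tree: B1–B2, B1–B3, B2–B4, B1–B5, B1–B6
The largest bag has 3 vertices, giving width 2; this decomposition certifies tw(G) ≤ 2. On the other hand G contains the 3-clique {c, d, h}. A clique must lie in a single bag of any decomposition, so no decomposition can have width below 2. Therefore the treewidth is 2.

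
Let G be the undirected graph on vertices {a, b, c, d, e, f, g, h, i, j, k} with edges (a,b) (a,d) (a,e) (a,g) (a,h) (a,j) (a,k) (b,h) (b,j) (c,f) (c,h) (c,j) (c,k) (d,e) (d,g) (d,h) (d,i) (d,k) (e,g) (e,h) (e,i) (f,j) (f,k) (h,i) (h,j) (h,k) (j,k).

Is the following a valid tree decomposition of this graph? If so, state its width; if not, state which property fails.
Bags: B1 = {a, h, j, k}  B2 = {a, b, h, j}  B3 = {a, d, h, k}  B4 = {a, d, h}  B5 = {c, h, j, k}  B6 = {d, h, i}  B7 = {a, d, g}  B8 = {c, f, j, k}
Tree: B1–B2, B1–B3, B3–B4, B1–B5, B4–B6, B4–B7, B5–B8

A tree decomposition must satisfy three properties: every vertex lies in some bag; for every edge, both endpoints lie together in some bag; and for every vertex, the bags containing it form a connected subtree. Here vertex e appears in no bag, so the decomposition is invalid.

No — vertex e appears in no bag.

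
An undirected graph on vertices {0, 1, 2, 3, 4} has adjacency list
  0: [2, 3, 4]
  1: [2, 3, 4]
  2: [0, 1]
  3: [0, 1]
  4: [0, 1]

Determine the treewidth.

A width-2 tree decomposition is:
Bags: B1 = {0, 1, 4}  B2 = {0, 1, 3}  B3 = {0, 1, 2}
Tree: B1–B2, B2–B3
Every bag has size at most 3, so the width is 3 − 1 = 2 and tw(G) ≤ 2. The edges 4–1–3–0–4 form a cycle, so G is not a tree and its treewidth is at least 2. Combining the bounds, tw(G) = 2.

2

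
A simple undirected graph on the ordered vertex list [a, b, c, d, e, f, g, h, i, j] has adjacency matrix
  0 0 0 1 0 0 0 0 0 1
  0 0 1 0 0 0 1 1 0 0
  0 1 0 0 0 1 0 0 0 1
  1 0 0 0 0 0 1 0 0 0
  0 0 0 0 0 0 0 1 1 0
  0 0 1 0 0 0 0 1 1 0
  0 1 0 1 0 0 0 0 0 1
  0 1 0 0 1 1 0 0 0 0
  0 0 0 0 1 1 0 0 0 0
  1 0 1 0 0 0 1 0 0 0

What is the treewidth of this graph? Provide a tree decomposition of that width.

The largest bag has 3 vertices, giving width 2; this decomposition certifies tw(G) ≤ 2. Since e–i–f–h–e is a cycle in G, G is not acyclic. Forests are exactly the graphs of treewidth ≤ 1, so tw(G) ≥ 2. The upper and lower bounds meet at 2, so that is the treewidth.

Treewidth 2.
Bags: B1 = {e, h, i}  B2 = {f, h, i}  B3 = {b, f, h}  B4 = {b, c, f}  B5 = {b, c, g}  B6 = {c, g, j}  B7 = {d, g, j}  B8 = {a, d, j}
Tree: B1–B2, B2–B3, B3–B4, B4–B5, B5–B6, B6–B7, B7–B8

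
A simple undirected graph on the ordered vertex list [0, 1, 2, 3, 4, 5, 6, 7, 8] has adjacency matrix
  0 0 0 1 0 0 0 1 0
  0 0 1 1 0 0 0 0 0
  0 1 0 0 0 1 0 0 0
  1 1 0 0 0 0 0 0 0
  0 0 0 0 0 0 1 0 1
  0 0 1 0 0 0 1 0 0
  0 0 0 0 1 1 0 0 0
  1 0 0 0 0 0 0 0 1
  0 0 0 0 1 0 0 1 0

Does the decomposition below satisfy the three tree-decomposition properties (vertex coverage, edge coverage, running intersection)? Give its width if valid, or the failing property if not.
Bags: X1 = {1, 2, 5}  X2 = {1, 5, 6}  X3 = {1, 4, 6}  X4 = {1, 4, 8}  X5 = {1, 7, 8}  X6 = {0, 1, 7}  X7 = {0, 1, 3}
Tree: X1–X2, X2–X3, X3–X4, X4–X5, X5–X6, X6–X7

Yes; width 2.

Checking the three conditions: (i) the bags cover all of {0, 1, 2, 3, 4, 5, 6, 7, 8}; (ii) for each edge, some bag contains both endpoints; (iii) the bags containing any fixed vertex form a subtree. All hold, so the decomposition is valid with width 3 − 1 = 2.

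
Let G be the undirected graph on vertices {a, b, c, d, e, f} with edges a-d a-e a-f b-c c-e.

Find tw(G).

A width-1 tree decomposition is:
Bags: B1 = {a, e}  B2 = {a, d}  B3 = {c, e}  B4 = {b, c}  B5 = {a, f}
Tree: B1–B2, B1–B3, B3–B4, B2–B5
The largest bag has 2 vertices, giving width 1; this decomposition certifies tw(G) ≤ 1. Any graph with an edge has treewidth ≥ 1, and G has the edge e–a. Combining the bounds, tw(G) = 1.

1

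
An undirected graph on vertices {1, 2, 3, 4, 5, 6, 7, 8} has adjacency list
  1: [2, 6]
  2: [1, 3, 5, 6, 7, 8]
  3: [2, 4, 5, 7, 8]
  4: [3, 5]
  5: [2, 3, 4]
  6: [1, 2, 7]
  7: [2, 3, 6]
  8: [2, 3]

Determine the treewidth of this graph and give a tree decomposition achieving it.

Each bag holds 3 vertices, so the decomposition has width 2, which upper-bounds the treewidth. On the other hand G contains the 3-clique {1, 2, 6}. A clique must lie in a single bag of any decomposition, so no decomposition can have width below 2. The upper and lower bounds meet at 2, so that is the treewidth.

Treewidth 2.
One optimal decomposition is:
Bags: B1 = {2, 3, 7}  B2 = {2, 6, 7}  B3 = {2, 3, 5}  B4 = {1, 2, 6}  B5 = {3, 4, 5}  B6 = {2, 3, 8}
Tree: B1–B2, B1–B3, B2–B4, B3–B5, B3–B6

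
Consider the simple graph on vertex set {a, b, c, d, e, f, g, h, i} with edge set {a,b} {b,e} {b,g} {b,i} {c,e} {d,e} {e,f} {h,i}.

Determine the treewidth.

A width-1 tree decomposition is:
Bags: B1 = {b, e}  B2 = {d, e}  B3 = {c, e}  B4 = {e, f}  B5 = {b, g}  B6 = {b, i}  B7 = {a, b}  B8 = {h, i}
Tree: B1–B2, B2–B3, B3–B4, B1–B5, B5–B6, B6–B7, B6–B8
Each bag holds 2 vertices, so the decomposition has width 1, which upper-bounds the treewidth. Since G has at least one edge (e.g. b–e), it is not an edgeless graph, so tw(G) ≥ 1. Hence tw(G) = 1 exactly.

1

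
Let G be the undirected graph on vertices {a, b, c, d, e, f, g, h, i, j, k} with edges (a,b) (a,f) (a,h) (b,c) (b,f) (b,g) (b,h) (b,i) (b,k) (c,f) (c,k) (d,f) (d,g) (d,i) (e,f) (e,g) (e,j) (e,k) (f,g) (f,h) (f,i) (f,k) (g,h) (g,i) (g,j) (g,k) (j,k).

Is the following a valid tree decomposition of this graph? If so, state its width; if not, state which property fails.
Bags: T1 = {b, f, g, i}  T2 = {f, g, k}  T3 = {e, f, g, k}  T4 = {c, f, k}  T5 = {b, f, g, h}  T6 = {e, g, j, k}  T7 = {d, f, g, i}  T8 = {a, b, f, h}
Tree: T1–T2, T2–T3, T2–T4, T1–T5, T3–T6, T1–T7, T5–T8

A tree decomposition must satisfy three properties: every vertex lies in some bag; for every edge, both endpoints lie together in some bag; and for every vertex, the bags containing it form a connected subtree. Here edge (b,k) lies in no bag, so the decomposition is invalid.

No — edge (b,k) lies in no bag.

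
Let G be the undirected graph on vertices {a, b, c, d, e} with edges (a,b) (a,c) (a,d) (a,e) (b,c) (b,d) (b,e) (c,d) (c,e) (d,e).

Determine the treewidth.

4

A width-4 tree decomposition is:
Bags: B1 = {a, b, c, d, e}
Tree: (single bag)
With just one bag of size 5, the width is 5 − 1 = 4, so tw(G) ≤ 4. On the other hand G contains the 5-clique {a, b, c, d, e}. A clique must lie in a single bag of any decomposition, so no decomposition can have width below 4. Therefore the treewidth is 4.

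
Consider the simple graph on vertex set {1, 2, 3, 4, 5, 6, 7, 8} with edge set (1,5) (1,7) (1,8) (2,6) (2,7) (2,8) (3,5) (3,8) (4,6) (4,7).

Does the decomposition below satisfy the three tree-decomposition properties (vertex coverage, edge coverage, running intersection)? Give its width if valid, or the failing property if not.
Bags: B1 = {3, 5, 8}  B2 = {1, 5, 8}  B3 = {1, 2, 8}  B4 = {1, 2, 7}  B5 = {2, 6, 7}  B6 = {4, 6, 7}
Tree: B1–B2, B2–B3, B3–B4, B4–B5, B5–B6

Yes; width 2.

Every vertex of G appears in some bag (union = {1, 2, 3, 4, 5, 6, 7, 8}); every edge is covered by a bag; and for each vertex v the set of bags containing v is connected in the bag tree. The decomposition is therefore valid. The largest bag has 3 vertices, so the width is 2.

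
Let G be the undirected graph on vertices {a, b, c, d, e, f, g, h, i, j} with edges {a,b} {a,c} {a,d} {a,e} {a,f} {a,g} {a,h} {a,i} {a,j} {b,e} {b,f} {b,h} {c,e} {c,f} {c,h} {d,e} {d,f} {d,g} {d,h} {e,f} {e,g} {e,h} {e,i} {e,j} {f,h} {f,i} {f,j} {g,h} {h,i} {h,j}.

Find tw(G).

A width-4 tree decomposition is:
Bags: B1 = {a, e, f, h, i}  B2 = {a, b, e, f, h}  B3 = {a, e, f, h, j}  B4 = {a, c, e, f, h}  B5 = {a, d, e, f, h}  B6 = {a, d, e, g, h}
Tree: B1–B2, B1–B3, B3–B4, B2–B5, B5–B6
Every bag has size at most 5, so the width is 5 − 1 = 4 and tw(G) ≤ 4. For the lower bound, the 5 vertices {a, d, e, g, h} are pairwise adjacent, and any tree decomposition puts a clique entirely inside one bag — forcing width ≥ 4. Combining the bounds, tw(G) = 4.

4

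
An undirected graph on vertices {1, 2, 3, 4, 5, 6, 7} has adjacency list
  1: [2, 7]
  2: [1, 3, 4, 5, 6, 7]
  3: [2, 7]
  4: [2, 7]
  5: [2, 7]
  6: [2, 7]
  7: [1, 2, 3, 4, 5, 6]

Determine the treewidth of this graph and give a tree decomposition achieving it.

Treewidth 2.
One optimal decomposition is:
Bags: B1 = {2, 4, 7}  B2 = {2, 5, 7}  B3 = {1, 2, 7}  B4 = {2, 3, 7}  B5 = {2, 6, 7}
Tree: B1–B2, B1–B3, B3–B4, B3–B5

Each bag holds 3 vertices, so the decomposition has width 2, which upper-bounds the treewidth. For the lower bound, the 3 vertices {1, 2, 7} are pairwise adjacent, and any tree decomposition puts a clique entirely inside one bag — forcing width ≥ 2. Combining the bounds, tw(G) = 2.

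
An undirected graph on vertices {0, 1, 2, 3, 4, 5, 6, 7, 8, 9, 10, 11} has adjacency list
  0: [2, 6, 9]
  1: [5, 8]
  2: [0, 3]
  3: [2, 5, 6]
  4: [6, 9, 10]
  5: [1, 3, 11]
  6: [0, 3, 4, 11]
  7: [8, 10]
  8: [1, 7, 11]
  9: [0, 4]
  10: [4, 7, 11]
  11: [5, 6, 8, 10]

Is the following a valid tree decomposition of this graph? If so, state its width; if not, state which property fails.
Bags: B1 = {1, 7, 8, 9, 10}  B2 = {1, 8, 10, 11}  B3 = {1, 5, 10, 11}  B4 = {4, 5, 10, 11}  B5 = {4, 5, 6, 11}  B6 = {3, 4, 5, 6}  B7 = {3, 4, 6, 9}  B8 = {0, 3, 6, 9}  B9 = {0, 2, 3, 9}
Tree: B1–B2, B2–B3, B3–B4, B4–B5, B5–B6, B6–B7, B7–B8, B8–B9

A tree decomposition must satisfy three properties: every vertex lies in some bag; for every edge, both endpoints lie together in some bag; and for every vertex, the bags containing it form a connected subtree. Here bags containing vertex 9 are not connected in the tree, so the decomposition is invalid.

No — bags containing vertex 9 are not connected in the tree.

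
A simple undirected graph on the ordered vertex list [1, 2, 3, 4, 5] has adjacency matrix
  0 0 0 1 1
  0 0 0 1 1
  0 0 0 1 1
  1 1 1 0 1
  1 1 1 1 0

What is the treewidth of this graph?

A width-2 tree decomposition is:
Bags: B1 = {1, 4, 5}  B2 = {2, 4, 5}  B3 = {3, 4, 5}
Tree: B1–B2, B1–B3
Each bag holds 3 vertices, so the decomposition has width 2, which upper-bounds the treewidth. For the lower bound, the 3 vertices {1, 4, 5} are pairwise adjacent, and any tree decomposition puts a clique entirely inside one bag — forcing width ≥ 2. The upper and lower bounds meet at 2, so that is the treewidth.

2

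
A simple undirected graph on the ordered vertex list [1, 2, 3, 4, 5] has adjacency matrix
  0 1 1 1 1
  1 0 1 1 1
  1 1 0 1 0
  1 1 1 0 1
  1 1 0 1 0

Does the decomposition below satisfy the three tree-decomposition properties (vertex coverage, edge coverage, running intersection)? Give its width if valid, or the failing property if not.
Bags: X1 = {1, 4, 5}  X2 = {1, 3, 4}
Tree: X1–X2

A tree decomposition must satisfy three properties: every vertex lies in some bag; for every edge, both endpoints lie together in some bag; and for every vertex, the bags containing it form a connected subtree. Here vertex 2 appears in no bag, so the decomposition is invalid.

No — vertex 2 appears in no bag.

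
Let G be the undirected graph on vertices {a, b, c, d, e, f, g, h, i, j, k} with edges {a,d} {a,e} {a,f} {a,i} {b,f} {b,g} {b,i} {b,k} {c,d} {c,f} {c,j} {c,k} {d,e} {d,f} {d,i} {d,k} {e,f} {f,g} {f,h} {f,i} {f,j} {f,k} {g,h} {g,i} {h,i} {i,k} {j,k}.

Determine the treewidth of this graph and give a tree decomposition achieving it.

Every bag has size at most 4, so the width is 4 − 1 = 3 and tw(G) ≤ 3. On the other hand G contains the 4-clique {c, f, j, k}. A clique must lie in a single bag of any decomposition, so no decomposition can have width below 3. Therefore the treewidth is 3.

Treewidth 3.
One such decomposition:
Bags: B1 = {d, f, i, k}  B2 = {b, f, i, k}  B3 = {c, d, f, k}  B4 = {a, d, f, i}  B5 = {c, f, j, k}  B6 = {b, f, g, i}  B7 = {a, d, e, f}  B8 = {f, g, h, i}
Tree: B1–B2, B1–B3, B1–B4, B3–B5, B2–B6, B4–B7, B6–B8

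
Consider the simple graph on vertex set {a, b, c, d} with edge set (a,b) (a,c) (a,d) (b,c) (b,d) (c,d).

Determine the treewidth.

A width-3 tree decomposition is:
Bags: B1 = {a, b, c, d}
Tree: (single bag)
A single bag containing all 4 vertices is trivially a valid decomposition of width 3. On the other hand G contains the 4-clique {a, b, c, d}. A clique must lie in a single bag of any decomposition, so no decomposition can have width below 3. Hence tw(G) = 3 exactly.

3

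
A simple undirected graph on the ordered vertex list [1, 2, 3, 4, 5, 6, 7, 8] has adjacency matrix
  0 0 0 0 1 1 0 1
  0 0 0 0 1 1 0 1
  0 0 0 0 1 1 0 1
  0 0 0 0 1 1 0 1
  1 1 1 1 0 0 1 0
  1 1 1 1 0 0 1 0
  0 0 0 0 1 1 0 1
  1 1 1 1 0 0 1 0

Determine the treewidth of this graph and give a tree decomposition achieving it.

Treewidth 3.
One such decomposition:
Bags: B1 = {5, 6, 7, 8}  B2 = {4, 5, 6, 8}  B3 = {2, 5, 6, 8}  B4 = {3, 5, 6, 8}  B5 = {1, 5, 6, 8}
Tree: B1–B2, B2–B3, B3–B4, B4–B5

Every bag has size at most 4, so the width is 4 − 1 = 3 and tw(G) ≤ 3. For the lower bound: the 4 vertex sets {5,7}, {4,8}, {6}, {2} are disjoint, each induces a connected subgraph, and every pair is joined by at least one edge of G. Contracting each set to a single vertex therefore yields K_{4} as a minor, and since treewidth is minor-monotone, tw(G) ≥ tw(K_{4}) = 3. Therefore the treewidth is 3.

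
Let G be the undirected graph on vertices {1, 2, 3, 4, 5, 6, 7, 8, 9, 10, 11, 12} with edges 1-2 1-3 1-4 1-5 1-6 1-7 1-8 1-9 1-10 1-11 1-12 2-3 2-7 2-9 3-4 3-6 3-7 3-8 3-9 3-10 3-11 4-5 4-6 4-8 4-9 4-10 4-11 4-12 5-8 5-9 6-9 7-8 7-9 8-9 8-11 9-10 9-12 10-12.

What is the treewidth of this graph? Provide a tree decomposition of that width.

Treewidth 4.
One optimal decomposition is:
Bags: B1 = {1, 3, 4, 8, 9}  B2 = {1, 3, 4, 6, 9}  B3 = {1, 4, 5, 8, 9}  B4 = {1, 3, 7, 8, 9}  B5 = {1, 3, 4, 8, 11}  B6 = {1, 2, 3, 7, 9}  B7 = {1, 3, 4, 9, 10}  B8 = {1, 4, 9, 10, 12}
Tree: B1–B2, B1–B3, B1–B4, B1–B5, B4–B6, B2–B7, B7–B8

The largest bag has 5 vertices, giving width 4; this decomposition certifies tw(G) ≤ 4. For the lower bound, the 5 vertices {1, 2, 3, 7, 9} are pairwise adjacent, and any tree decomposition puts a clique entirely inside one bag — forcing width ≥ 4. The upper and lower bounds meet at 4, so that is the treewidth.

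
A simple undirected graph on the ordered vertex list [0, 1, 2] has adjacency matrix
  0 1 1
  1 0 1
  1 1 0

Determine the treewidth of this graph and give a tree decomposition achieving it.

Treewidth 2.
Bags: B1 = {0, 1, 2}
Tree: (single bag)

With just one bag of size 3, the width is 3 − 1 = 2, so tw(G) ≤ 2. For the lower bound, the 3 vertices {0, 1, 2} are pairwise adjacent, and any tree decomposition puts a clique entirely inside one bag — forcing width ≥ 2. Hence tw(G) = 2 exactly.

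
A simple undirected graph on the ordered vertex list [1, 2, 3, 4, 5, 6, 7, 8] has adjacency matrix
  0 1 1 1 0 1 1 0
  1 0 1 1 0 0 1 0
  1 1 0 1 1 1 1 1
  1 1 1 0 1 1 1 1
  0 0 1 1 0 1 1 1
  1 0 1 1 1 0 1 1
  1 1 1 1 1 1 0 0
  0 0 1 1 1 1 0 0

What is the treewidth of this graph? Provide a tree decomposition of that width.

Treewidth 4.
Bags: B1 = {3, 4, 5, 6, 7}  B2 = {3, 4, 5, 6, 8}  B3 = {1, 3, 4, 6, 7}  B4 = {1, 2, 3, 4, 7}
Tree: B1–B2, B1–B3, B3–B4

Every bag has size at most 5, so the width is 5 − 1 = 4 and tw(G) ≤ 4. For the lower bound, the 5 vertices {1, 2, 3, 4, 7} are pairwise adjacent, and any tree decomposition puts a clique entirely inside one bag — forcing width ≥ 4. Therefore the treewidth is 4.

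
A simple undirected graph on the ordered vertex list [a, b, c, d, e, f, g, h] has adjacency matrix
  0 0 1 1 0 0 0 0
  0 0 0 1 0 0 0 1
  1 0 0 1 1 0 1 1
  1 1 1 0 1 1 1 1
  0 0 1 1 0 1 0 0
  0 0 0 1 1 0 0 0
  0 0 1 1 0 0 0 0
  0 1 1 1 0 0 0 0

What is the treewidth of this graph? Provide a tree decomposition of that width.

Each bag holds 3 vertices, so the decomposition has width 2, which upper-bounds the treewidth. For the lower bound, the 3 vertices {c, d, g} are pairwise adjacent, and any tree decomposition puts a clique entirely inside one bag — forcing width ≥ 2. Combining the bounds, tw(G) = 2.

Treewidth 2.
One optimal decomposition is:
Bags: B1 = {a, c, d}  B2 = {c, d, h}  B3 = {c, d, g}  B4 = {b, d, h}  B5 = {c, d, e}  B6 = {d, e, f}
Tree: B1–B2, B2–B3, B2–B4, B3–B5, B5–B6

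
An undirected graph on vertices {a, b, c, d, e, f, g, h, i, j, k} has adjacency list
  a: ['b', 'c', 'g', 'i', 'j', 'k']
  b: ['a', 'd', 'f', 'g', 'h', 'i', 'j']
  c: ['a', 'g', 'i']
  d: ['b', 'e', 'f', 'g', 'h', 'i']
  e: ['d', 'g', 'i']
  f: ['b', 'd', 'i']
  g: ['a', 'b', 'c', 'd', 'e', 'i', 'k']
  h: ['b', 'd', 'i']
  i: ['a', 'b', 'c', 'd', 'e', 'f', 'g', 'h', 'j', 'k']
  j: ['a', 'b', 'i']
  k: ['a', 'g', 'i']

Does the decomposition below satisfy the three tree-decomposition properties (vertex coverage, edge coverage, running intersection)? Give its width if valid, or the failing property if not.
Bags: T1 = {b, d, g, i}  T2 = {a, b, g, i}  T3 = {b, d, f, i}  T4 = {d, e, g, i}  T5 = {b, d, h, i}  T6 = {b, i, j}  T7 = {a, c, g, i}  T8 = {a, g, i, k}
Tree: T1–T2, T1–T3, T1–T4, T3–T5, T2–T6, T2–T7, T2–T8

No — edge (a,j) lies in no bag.

A tree decomposition must satisfy three properties: every vertex lies in some bag; for every edge, both endpoints lie together in some bag; and for every vertex, the bags containing it form a connected subtree. Here edge (a,j) lies in no bag, so the decomposition is invalid.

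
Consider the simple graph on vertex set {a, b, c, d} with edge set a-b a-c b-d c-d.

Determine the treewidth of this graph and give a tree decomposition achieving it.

Treewidth 2.
Bags: B1 = {a, c, d}  B2 = {a, b, d}
Tree: B1–B2

Each bag holds 3 vertices, so the decomposition has width 2, which upper-bounds the treewidth. For the lower bound, G contains the cycle d–c–a–b–d, so G is not a forest; only forests have treewidth ≤ 1, hence tw(G) ≥ 2. The upper and lower bounds meet at 2, so that is the treewidth.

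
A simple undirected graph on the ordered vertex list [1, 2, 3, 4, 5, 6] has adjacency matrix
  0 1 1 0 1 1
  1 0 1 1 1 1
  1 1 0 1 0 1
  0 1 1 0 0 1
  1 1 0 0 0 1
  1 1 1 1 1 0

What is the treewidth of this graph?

A width-3 tree decomposition is:
Bags: B1 = {1, 2, 5, 6}  B2 = {1, 2, 3, 6}  B3 = {2, 3, 4, 6}
Tree: B1–B2, B2–B3
Every bag has size at most 4, so the width is 4 − 1 = 3 and tw(G) ≤ 3. On the other hand G contains the 4-clique {1, 2, 3, 6}. A clique must lie in a single bag of any decomposition, so no decomposition can have width below 3. Hence tw(G) = 3 exactly.

3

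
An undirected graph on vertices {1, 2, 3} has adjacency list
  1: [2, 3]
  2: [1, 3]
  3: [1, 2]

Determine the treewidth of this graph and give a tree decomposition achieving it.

Treewidth 2.
Bags: B1 = {1, 2, 3}
Tree: (single bag)

A single bag containing all 3 vertices is trivially a valid decomposition of width 2. Conversely, {1, 2, 3} is a clique of size 3, and the vertices of any clique must share a bag in every tree decomposition; so some bag has ≥ 3 vertices and tw(G) ≥ 2. Hence tw(G) = 2 exactly.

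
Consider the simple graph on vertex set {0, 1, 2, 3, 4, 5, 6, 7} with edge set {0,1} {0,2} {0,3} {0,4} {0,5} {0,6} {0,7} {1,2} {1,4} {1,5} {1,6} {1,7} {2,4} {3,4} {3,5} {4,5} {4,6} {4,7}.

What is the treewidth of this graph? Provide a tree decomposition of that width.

Treewidth 3.
Bags: B1 = {0, 3, 4, 5}  B2 = {0, 1, 4, 5}  B3 = {0, 1, 4, 6}  B4 = {0, 1, 2, 4}  B5 = {0, 1, 4, 7}
Tree: B1–B2, B2–B3, B2–B4, B3–B5

Every bag has size at most 4, so the width is 4 − 1 = 3 and tw(G) ≤ 3. Conversely, {0, 1, 2, 4} is a clique of size 4, and the vertices of any clique must share a bag in every tree decomposition; so some bag has ≥ 4 vertices and tw(G) ≥ 3. Hence tw(G) = 3 exactly.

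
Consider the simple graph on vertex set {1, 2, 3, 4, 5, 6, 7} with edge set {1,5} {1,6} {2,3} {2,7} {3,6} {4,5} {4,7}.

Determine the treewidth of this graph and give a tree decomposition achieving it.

Treewidth 2.
One such decomposition:
Bags: B1 = {1, 3, 6}  B2 = {1, 2, 3}  B3 = {1, 2, 7}  B4 = {1, 4, 7}  B5 = {1, 4, 5}
Tree: B1–B2, B2–B3, B3–B4, B4–B5

The largest bag has 3 vertices, giving width 2; this decomposition certifies tw(G) ≤ 2. For the lower bound, G contains the cycle 1–6–3–2–7–4–5–1, so G is not a forest; only forests have treewidth ≤ 1, hence tw(G) ≥ 2. Combining the bounds, tw(G) = 2.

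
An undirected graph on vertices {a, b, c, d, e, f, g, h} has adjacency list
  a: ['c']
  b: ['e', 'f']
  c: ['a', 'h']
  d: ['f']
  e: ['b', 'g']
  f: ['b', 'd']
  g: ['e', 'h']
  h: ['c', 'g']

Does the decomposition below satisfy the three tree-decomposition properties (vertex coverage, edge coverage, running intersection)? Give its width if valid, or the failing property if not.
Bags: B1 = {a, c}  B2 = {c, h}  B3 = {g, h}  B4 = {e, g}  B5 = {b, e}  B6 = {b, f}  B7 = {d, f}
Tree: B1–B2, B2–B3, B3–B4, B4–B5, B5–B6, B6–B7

Yes; width 1.

Every vertex of G appears in some bag (union = {a, b, c, d, e, f, g, h}); every edge is covered by a bag; and for each vertex v the set of bags containing v is connected in the bag tree. The decomposition is therefore valid. The largest bag has 2 vertices, so the width is 1.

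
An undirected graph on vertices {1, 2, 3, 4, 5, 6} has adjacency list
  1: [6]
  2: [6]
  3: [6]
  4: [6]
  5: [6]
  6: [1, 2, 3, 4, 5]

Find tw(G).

A width-1 tree decomposition is:
Bags: B1 = {1, 6}  B2 = {4, 6}  B3 = {5, 6}  B4 = {2, 6}  B5 = {3, 6}
Tree: B1–B2, B2–B3, B1–B4, B2–B5
The largest bag has 2 vertices, giving width 1; this decomposition certifies tw(G) ≤ 1. G has an edge, so its treewidth is at least 1. The upper and lower bounds meet at 1, so that is the treewidth.

1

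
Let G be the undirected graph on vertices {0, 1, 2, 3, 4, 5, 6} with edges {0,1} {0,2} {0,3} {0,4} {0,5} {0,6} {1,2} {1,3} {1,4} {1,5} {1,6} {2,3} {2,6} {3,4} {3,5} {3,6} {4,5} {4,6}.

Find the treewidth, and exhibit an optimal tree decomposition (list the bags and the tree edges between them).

The largest bag has 5 vertices, giving width 4; this decomposition certifies tw(G) ≤ 4. For the lower bound, the 5 vertices {0, 1, 2, 3, 6} are pairwise adjacent, and any tree decomposition puts a clique entirely inside one bag — forcing width ≥ 4. Hence tw(G) = 4 exactly.

Treewidth 4.
One optimal decomposition is:
Bags: B1 = {0, 1, 3, 4, 6}  B2 = {0, 1, 2, 3, 6}  B3 = {0, 1, 3, 4, 5}
Tree: B1–B2, B1–B3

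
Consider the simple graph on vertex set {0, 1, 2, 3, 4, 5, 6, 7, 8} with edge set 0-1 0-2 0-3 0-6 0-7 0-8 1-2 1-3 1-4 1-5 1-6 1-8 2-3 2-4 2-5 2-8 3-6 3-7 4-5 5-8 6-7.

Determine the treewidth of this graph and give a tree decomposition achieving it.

The largest bag has 4 vertices, giving width 3; this decomposition certifies tw(G) ≤ 3. Conversely, {0, 1, 2, 8} is a clique of size 4, and the vertices of any clique must share a bag in every tree decomposition; so some bag has ≥ 4 vertices and tw(G) ≥ 3. Hence tw(G) = 3 exactly.

Treewidth 3.
One optimal decomposition is:
Bags: B1 = {0, 1, 3, 6}  B2 = {0, 3, 6, 7}  B3 = {0, 1, 2, 3}  B4 = {0, 1, 2, 8}  B5 = {1, 2, 5, 8}  B6 = {1, 2, 4, 5}
Tree: B1–B2, B1–B3, B3–B4, B4–B5, B5–B6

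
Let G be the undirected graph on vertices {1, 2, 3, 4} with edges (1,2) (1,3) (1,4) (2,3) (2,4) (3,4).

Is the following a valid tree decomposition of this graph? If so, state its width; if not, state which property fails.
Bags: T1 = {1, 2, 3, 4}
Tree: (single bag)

Every vertex of G appears in some bag (union = {1, 2, 3, 4}); every edge is covered by a bag; and for each vertex v the set of bags containing v is connected in the bag tree. The decomposition is therefore valid. The largest bag has 4 vertices, so the width is 3.

Yes; width 3.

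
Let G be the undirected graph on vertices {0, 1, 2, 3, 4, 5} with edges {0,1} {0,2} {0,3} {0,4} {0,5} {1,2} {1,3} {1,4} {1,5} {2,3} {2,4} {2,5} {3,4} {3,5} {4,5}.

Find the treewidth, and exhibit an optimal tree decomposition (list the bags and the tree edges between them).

Treewidth 5.
One such decomposition:
Bags: B1 = {0, 1, 2, 3, 4, 5}
Tree: (single bag)

A single bag containing all 6 vertices is trivially a valid decomposition of width 5. For the lower bound, the 6 vertices {0, 1, 2, 3, 4, 5} are pairwise adjacent, and any tree decomposition puts a clique entirely inside one bag — forcing width ≥ 5. Hence tw(G) = 5 exactly.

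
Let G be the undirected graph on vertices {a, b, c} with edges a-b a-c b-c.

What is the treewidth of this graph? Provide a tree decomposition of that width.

With just one bag of size 3, the width is 3 − 1 = 2, so tw(G) ≤ 2. On the other hand G contains the 3-clique {a, b, c}. A clique must lie in a single bag of any decomposition, so no decomposition can have width below 2. The upper and lower bounds meet at 2, so that is the treewidth.

Treewidth 2.
Bags: B1 = {a, b, c}
Tree: (single bag)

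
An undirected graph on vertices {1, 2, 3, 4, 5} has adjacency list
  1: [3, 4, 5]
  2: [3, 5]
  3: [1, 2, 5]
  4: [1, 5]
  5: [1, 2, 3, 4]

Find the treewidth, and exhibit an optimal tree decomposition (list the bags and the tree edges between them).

Treewidth 2.
One such decomposition:
Bags: B1 = {1, 3, 5}  B2 = {2, 3, 5}  B3 = {1, 4, 5}
Tree: B1–B2, B1–B3

Every bag has size at most 3, so the width is 3 − 1 = 2 and tw(G) ≤ 2. Conversely, {1, 3, 5} is a clique of size 3, and the vertices of any clique must share a bag in every tree decomposition; so some bag has ≥ 3 vertices and tw(G) ≥ 2. Therefore the treewidth is 2.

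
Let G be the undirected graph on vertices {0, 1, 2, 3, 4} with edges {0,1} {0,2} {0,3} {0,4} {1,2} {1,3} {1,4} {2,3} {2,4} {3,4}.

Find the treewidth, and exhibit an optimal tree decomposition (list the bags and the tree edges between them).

With just one bag of size 5, the width is 5 − 1 = 4, so tw(G) ≤ 4. On the other hand G contains the 5-clique {0, 1, 2, 3, 4}. A clique must lie in a single bag of any decomposition, so no decomposition can have width below 4. Combining the bounds, tw(G) = 4.

Treewidth 4.
Bags: B1 = {0, 1, 2, 3, 4}
Tree: (single bag)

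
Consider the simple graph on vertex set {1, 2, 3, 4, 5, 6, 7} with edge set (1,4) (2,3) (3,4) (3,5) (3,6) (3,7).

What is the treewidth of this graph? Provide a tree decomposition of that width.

Treewidth 1.
One optimal decomposition is:
Bags: B1 = {3, 6}  B2 = {2, 3}  B3 = {3, 4}  B4 = {3, 5}  B5 = {3, 7}  B6 = {1, 4}
Tree: B1–B2, B1–B3, B2–B4, B2–B5, B3–B6

Each bag holds 2 vertices, so the decomposition has width 1, which upper-bounds the treewidth. Since G has at least one edge (e.g. 6–3), it is not an edgeless graph, so tw(G) ≥ 1. Hence tw(G) = 1 exactly.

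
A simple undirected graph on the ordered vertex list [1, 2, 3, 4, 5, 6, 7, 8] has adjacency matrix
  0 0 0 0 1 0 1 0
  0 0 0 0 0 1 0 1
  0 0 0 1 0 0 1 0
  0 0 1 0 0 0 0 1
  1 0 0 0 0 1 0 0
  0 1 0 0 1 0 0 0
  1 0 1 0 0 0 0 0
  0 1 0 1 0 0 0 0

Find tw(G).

2

A width-2 tree decomposition is:
Bags: B1 = {2, 6, 8}  B2 = {5, 6, 8}  B3 = {1, 5, 8}  B4 = {1, 7, 8}  B5 = {3, 7, 8}  B6 = {3, 4, 8}
Tree: B1–B2, B2–B3, B3–B4, B4–B5, B5–B6
Every bag has size at most 3, so the width is 3 − 1 = 2 and tw(G) ≤ 2. The edges 8–2–6–5–1–7–3–4–8 form a cycle, so G is not a tree and its treewidth is at least 2. Hence tw(G) = 2 exactly.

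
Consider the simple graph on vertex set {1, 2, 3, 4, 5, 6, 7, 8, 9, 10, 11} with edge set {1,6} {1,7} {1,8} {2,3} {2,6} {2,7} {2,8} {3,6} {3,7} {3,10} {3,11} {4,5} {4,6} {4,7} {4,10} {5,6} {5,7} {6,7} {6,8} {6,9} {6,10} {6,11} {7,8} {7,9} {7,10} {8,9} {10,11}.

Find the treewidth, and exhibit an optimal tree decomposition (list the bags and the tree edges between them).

Each bag holds 4 vertices, so the decomposition has width 3, which upper-bounds the treewidth. Conversely, {3, 6, 10, 11} is a clique of size 4, and the vertices of any clique must share a bag in every tree decomposition; so some bag has ≥ 4 vertices and tw(G) ≥ 3. Hence tw(G) = 3 exactly.

Treewidth 3.
Bags: B1 = {2, 3, 6, 7}  B2 = {2, 6, 7, 8}  B3 = {6, 7, 8, 9}  B4 = {3, 6, 7, 10}  B5 = {3, 6, 10, 11}  B6 = {4, 6, 7, 10}  B7 = {1, 6, 7, 8}  B8 = {4, 5, 6, 7}
Tree: B1–B2, B2–B3, B1–B4, B4–B5, B4–B6, B2–B7, B6–B8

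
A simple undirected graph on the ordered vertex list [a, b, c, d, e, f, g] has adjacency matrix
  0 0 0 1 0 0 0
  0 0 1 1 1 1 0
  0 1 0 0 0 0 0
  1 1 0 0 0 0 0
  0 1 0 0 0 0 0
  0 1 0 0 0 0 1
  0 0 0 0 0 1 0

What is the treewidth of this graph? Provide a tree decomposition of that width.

Treewidth 1.
One such decomposition:
Bags: B1 = {b, f}  B2 = {b, d}  B3 = {b, c}  B4 = {f, g}  B5 = {a, d}  B6 = {b, e}
Tree: B1–B2, B1–B3, B1–B4, B2–B5, B1–B6

Every bag has size at most 2, so the width is 2 − 1 = 1 and tw(G) ≤ 1. Any graph with an edge has treewidth ≥ 1, and G has the edge b–f. Hence tw(G) = 1 exactly.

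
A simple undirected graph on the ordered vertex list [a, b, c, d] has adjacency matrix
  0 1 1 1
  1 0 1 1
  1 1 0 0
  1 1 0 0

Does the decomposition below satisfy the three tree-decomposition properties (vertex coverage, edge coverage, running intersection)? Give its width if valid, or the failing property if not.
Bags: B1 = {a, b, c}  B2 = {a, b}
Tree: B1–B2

No — vertex d appears in no bag.

A tree decomposition must satisfy three properties: every vertex lies in some bag; for every edge, both endpoints lie together in some bag; and for every vertex, the bags containing it form a connected subtree. Here vertex d appears in no bag, so the decomposition is invalid.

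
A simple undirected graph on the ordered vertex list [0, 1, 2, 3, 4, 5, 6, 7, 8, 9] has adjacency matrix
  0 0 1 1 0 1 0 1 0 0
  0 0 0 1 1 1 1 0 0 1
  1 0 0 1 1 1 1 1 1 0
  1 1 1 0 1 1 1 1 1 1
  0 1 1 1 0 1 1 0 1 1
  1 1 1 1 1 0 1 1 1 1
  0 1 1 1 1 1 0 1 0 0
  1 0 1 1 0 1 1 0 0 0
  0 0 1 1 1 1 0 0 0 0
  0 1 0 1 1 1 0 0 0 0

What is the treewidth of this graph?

A width-4 tree decomposition is:
Bags: B1 = {1, 3, 4, 5, 6}  B2 = {2, 3, 4, 5, 6}  B3 = {2, 3, 4, 5, 8}  B4 = {1, 3, 4, 5, 9}  B5 = {2, 3, 5, 6, 7}  B6 = {0, 2, 3, 5, 7}
Tree: B1–B2, B2–B3, B1–B4, B2–B5, B5–B6
The largest bag has 5 vertices, giving width 4; this decomposition certifies tw(G) ≤ 4. For the lower bound, the 5 vertices {1, 3, 4, 5, 9} are pairwise adjacent, and any tree decomposition puts a clique entirely inside one bag — forcing width ≥ 4. Therefore the treewidth is 4.

4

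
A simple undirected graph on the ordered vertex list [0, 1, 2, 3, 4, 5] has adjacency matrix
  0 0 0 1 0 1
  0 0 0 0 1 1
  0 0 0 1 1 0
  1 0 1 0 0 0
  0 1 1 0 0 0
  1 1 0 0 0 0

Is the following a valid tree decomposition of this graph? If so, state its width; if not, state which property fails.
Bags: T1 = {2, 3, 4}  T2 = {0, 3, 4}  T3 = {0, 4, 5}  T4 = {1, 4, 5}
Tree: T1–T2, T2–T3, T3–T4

Every vertex of G appears in some bag (union = {0, 1, 2, 3, 4, 5}); every edge is covered by a bag; and for each vertex v the set of bags containing v is connected in the bag tree. The decomposition is therefore valid. The largest bag has 3 vertices, so the width is 2.

Yes; width 2.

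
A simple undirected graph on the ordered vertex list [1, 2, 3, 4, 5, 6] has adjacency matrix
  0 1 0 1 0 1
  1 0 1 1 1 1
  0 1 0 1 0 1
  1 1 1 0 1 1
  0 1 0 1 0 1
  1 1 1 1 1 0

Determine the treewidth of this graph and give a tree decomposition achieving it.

Treewidth 3.
One such decomposition:
Bags: B1 = {2, 3, 4, 6}  B2 = {1, 2, 4, 6}  B3 = {2, 4, 5, 6}
Tree: B1–B2, B2–B3

Every bag has size at most 4, so the width is 4 − 1 = 3 and tw(G) ≤ 3. Conversely, {1, 2, 4, 6} is a clique of size 4, and the vertices of any clique must share a bag in every tree decomposition; so some bag has ≥ 4 vertices and tw(G) ≥ 3. Therefore the treewidth is 3.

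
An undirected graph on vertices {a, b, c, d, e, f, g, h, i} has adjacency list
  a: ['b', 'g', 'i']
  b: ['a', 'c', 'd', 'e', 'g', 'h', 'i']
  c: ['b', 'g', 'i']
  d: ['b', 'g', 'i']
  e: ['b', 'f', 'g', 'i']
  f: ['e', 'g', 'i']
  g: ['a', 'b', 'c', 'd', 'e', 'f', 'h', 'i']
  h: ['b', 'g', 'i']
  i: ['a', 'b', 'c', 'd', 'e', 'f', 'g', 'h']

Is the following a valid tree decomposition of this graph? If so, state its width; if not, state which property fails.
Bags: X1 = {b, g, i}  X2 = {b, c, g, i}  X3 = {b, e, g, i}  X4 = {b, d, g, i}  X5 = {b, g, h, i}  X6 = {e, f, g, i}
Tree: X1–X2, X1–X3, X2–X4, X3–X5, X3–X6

A tree decomposition must satisfy three properties: every vertex lies in some bag; for every edge, both endpoints lie together in some bag; and for every vertex, the bags containing it form a connected subtree. Here vertex a appears in no bag, so the decomposition is invalid.

No — vertex a appears in no bag.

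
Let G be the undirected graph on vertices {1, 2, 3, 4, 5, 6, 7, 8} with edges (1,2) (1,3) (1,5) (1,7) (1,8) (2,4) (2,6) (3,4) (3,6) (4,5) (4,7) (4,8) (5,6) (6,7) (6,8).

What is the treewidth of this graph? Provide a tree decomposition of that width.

Each bag holds 4 vertices, so the decomposition has width 3, which upper-bounds the treewidth. For the lower bound: the 4 vertex sets {2,4}, {6,8}, {1}, {5} are disjoint, each induces a connected subgraph, and every pair is joined by at least one edge of G. Contracting each set to a single vertex therefore yields K_{4} as a minor, and since treewidth is minor-monotone, tw(G) ≥ tw(K_{4}) = 3. Combining the bounds, tw(G) = 3.

Treewidth 3.
One such decomposition:
Bags: B1 = {1, 2, 4, 6}  B2 = {1, 4, 6, 8}  B3 = {1, 4, 5, 6}  B4 = {1, 3, 4, 6}  B5 = {1, 4, 6, 7}
Tree: B1–B2, B2–B3, B3–B4, B4–B5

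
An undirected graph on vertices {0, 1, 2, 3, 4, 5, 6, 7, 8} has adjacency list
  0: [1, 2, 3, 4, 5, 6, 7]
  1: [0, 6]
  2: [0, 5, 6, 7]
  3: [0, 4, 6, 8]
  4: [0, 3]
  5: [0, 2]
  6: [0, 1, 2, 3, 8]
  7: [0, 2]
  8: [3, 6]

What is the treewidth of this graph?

A width-2 tree decomposition is:
Bags: B1 = {0, 3, 6}  B2 = {0, 2, 6}  B3 = {3, 6, 8}  B4 = {0, 1, 6}  B5 = {0, 3, 4}  B6 = {0, 2, 5}  B7 = {0, 2, 7}
Tree: B1–B2, B1–B3, B1–B4, B1–B5, B2–B6, B6–B7
The largest bag has 3 vertices, giving width 2; this decomposition certifies tw(G) ≤ 2. On the other hand G contains the 3-clique {0, 1, 6}. A clique must lie in a single bag of any decomposition, so no decomposition can have width below 2. Combining the bounds, tw(G) = 2.

2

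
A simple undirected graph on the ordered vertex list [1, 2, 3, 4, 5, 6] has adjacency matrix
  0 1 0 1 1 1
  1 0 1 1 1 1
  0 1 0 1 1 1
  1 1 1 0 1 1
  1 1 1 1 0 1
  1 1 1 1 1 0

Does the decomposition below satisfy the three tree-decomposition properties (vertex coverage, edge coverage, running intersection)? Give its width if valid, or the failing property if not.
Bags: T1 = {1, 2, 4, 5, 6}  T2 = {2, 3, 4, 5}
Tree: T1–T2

A tree decomposition must satisfy three properties: every vertex lies in some bag; for every edge, both endpoints lie together in some bag; and for every vertex, the bags containing it form a connected subtree. Here edge (6,3) lies in no bag, so the decomposition is invalid.

No — edge (6,3) lies in no bag.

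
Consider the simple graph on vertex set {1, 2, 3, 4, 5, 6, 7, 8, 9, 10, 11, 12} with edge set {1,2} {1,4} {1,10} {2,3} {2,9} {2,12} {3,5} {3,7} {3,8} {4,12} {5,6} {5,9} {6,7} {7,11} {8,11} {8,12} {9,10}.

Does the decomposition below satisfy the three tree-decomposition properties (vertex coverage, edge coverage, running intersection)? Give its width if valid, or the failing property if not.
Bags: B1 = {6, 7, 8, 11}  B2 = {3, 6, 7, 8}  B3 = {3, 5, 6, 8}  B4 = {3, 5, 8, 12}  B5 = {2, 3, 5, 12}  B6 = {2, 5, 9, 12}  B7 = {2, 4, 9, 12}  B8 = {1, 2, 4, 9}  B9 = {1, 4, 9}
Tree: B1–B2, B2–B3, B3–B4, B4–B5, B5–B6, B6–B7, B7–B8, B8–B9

No — vertex 10 appears in no bag.

A tree decomposition must satisfy three properties: every vertex lies in some bag; for every edge, both endpoints lie together in some bag; and for every vertex, the bags containing it form a connected subtree. Here vertex 10 appears in no bag, so the decomposition is invalid.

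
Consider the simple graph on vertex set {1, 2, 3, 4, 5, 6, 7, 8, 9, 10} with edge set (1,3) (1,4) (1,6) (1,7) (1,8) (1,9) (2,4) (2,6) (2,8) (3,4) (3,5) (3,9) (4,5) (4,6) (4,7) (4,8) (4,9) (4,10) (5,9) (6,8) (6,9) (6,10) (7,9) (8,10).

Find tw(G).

3

A width-3 tree decomposition is:
Bags: B1 = {1, 4, 6, 9}  B2 = {1, 3, 4, 9}  B3 = {1, 4, 6, 8}  B4 = {3, 4, 5, 9}  B5 = {1, 4, 7, 9}  B6 = {4, 6, 8, 10}  B7 = {2, 4, 6, 8}
Tree: B1–B2, B1–B3, B2–B4, B2–B5, B3–B6, B3–B7
The largest bag has 4 vertices, giving width 3; this decomposition certifies tw(G) ≤ 3. Conversely, {1, 4, 6, 8} is a clique of size 4, and the vertices of any clique must share a bag in every tree decomposition; so some bag has ≥ 4 vertices and tw(G) ≥ 3. Hence tw(G) = 3 exactly.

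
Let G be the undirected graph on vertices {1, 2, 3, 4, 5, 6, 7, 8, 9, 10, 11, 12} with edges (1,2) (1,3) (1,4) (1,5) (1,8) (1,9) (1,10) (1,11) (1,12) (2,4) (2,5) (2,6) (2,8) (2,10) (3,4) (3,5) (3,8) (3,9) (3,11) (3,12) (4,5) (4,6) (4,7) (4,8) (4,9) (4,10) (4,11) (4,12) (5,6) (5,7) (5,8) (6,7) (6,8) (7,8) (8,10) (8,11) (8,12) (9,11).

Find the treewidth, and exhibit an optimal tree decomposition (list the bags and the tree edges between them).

Treewidth 4.
Bags: B1 = {1, 3, 4, 5, 8}  B2 = {1, 2, 4, 5, 8}  B3 = {1, 3, 4, 8, 12}  B4 = {1, 3, 4, 8, 11}  B5 = {1, 3, 4, 9, 11}  B6 = {2, 4, 5, 6, 8}  B7 = {4, 5, 6, 7, 8}  B8 = {1, 2, 4, 8, 10}
Tree: B1–B2, B1–B3, B3–B4, B4–B5, B2–B6, B6–B7, B2–B8

Every bag has size at most 5, so the width is 5 − 1 = 4 and tw(G) ≤ 4. Conversely, {1, 2, 4, 8, 10} is a clique of size 5, and the vertices of any clique must share a bag in every tree decomposition; so some bag has ≥ 5 vertices and tw(G) ≥ 4. Combining the bounds, tw(G) = 4.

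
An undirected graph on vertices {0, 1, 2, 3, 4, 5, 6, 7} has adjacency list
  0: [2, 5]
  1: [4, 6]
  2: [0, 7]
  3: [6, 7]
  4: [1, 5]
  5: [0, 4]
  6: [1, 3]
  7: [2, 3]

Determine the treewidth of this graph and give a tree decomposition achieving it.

Treewidth 2.
One such decomposition:
Bags: B1 = {0, 2, 7}  B2 = {0, 5, 7}  B3 = {4, 5, 7}  B4 = {1, 4, 7}  B5 = {1, 6, 7}  B6 = {3, 6, 7}
Tree: B1–B2, B2–B3, B3–B4, B4–B5, B5–B6

Each bag holds 3 vertices, so the decomposition has width 2, which upper-bounds the treewidth. Since 7–2–0–5–4–1–6–3–7 is a cycle in G, G is not acyclic. Forests are exactly the graphs of treewidth ≤ 1, so tw(G) ≥ 2. Hence tw(G) = 2 exactly.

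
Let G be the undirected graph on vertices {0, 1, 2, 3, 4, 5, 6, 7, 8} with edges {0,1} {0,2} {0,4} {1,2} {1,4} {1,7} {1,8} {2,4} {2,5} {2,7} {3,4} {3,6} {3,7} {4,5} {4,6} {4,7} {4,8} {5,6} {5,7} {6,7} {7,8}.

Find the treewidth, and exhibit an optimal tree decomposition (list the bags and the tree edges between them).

Treewidth 3.
One optimal decomposition is:
Bags: B1 = {4, 5, 6, 7}  B2 = {2, 4, 5, 7}  B3 = {1, 2, 4, 7}  B4 = {0, 1, 2, 4}  B5 = {3, 4, 6, 7}  B6 = {1, 4, 7, 8}
Tree: B1–B2, B2–B3, B3–B4, B1–B5, B3–B6

Each bag holds 4 vertices, so the decomposition has width 3, which upper-bounds the treewidth. Conversely, {0, 1, 2, 4} is a clique of size 4, and the vertices of any clique must share a bag in every tree decomposition; so some bag has ≥ 4 vertices and tw(G) ≥ 3. The upper and lower bounds meet at 3, so that is the treewidth.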